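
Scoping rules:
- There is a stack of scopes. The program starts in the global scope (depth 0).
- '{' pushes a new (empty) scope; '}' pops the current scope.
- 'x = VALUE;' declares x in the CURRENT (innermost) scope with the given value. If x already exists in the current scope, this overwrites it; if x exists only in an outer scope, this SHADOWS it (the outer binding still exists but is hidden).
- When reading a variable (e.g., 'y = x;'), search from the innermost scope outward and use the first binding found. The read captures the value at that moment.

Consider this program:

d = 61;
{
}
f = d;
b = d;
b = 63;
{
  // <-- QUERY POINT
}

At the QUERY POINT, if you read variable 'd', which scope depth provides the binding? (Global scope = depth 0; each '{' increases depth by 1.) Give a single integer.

Answer: 0

Derivation:
Step 1: declare d=61 at depth 0
Step 2: enter scope (depth=1)
Step 3: exit scope (depth=0)
Step 4: declare f=(read d)=61 at depth 0
Step 5: declare b=(read d)=61 at depth 0
Step 6: declare b=63 at depth 0
Step 7: enter scope (depth=1)
Visible at query point: b=63 d=61 f=61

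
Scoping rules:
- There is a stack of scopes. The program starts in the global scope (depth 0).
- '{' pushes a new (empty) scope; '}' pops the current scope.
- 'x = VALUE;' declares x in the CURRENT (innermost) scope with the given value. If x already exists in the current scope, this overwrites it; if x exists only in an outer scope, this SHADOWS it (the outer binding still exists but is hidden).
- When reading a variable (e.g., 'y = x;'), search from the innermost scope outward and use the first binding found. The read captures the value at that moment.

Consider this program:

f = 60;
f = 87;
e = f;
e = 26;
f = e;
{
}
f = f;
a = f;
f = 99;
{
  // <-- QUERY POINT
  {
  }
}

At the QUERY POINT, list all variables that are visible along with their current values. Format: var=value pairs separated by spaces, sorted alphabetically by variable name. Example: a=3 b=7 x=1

Answer: a=26 e=26 f=99

Derivation:
Step 1: declare f=60 at depth 0
Step 2: declare f=87 at depth 0
Step 3: declare e=(read f)=87 at depth 0
Step 4: declare e=26 at depth 0
Step 5: declare f=(read e)=26 at depth 0
Step 6: enter scope (depth=1)
Step 7: exit scope (depth=0)
Step 8: declare f=(read f)=26 at depth 0
Step 9: declare a=(read f)=26 at depth 0
Step 10: declare f=99 at depth 0
Step 11: enter scope (depth=1)
Visible at query point: a=26 e=26 f=99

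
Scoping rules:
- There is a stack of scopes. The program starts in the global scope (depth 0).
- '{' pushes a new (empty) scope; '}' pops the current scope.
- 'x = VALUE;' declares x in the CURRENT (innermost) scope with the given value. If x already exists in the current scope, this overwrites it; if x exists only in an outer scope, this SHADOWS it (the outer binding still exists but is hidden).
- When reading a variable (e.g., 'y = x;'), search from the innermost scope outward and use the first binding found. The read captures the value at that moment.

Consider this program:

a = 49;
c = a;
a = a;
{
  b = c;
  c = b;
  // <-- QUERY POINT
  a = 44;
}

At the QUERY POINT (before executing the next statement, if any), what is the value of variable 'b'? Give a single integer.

Step 1: declare a=49 at depth 0
Step 2: declare c=(read a)=49 at depth 0
Step 3: declare a=(read a)=49 at depth 0
Step 4: enter scope (depth=1)
Step 5: declare b=(read c)=49 at depth 1
Step 6: declare c=(read b)=49 at depth 1
Visible at query point: a=49 b=49 c=49

Answer: 49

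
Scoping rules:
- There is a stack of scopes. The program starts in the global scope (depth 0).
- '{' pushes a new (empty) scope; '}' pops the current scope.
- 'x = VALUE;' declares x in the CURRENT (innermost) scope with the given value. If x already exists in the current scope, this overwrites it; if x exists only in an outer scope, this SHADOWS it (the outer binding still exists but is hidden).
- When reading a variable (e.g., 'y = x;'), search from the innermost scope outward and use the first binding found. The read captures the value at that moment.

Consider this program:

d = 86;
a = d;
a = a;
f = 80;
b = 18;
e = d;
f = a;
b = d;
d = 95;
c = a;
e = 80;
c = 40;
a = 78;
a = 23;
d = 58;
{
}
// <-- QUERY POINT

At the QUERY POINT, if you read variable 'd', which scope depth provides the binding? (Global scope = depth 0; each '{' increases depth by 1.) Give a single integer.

Answer: 0

Derivation:
Step 1: declare d=86 at depth 0
Step 2: declare a=(read d)=86 at depth 0
Step 3: declare a=(read a)=86 at depth 0
Step 4: declare f=80 at depth 0
Step 5: declare b=18 at depth 0
Step 6: declare e=(read d)=86 at depth 0
Step 7: declare f=(read a)=86 at depth 0
Step 8: declare b=(read d)=86 at depth 0
Step 9: declare d=95 at depth 0
Step 10: declare c=(read a)=86 at depth 0
Step 11: declare e=80 at depth 0
Step 12: declare c=40 at depth 0
Step 13: declare a=78 at depth 0
Step 14: declare a=23 at depth 0
Step 15: declare d=58 at depth 0
Step 16: enter scope (depth=1)
Step 17: exit scope (depth=0)
Visible at query point: a=23 b=86 c=40 d=58 e=80 f=86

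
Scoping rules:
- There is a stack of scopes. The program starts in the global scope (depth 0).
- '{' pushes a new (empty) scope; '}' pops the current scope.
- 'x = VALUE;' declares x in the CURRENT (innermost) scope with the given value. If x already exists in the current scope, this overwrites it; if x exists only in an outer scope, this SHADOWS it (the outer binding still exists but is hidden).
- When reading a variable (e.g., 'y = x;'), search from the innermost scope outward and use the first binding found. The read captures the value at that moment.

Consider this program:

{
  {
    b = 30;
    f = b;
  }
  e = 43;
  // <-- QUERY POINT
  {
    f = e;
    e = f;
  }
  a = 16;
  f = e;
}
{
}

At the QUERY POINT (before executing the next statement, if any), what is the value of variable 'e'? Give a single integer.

Step 1: enter scope (depth=1)
Step 2: enter scope (depth=2)
Step 3: declare b=30 at depth 2
Step 4: declare f=(read b)=30 at depth 2
Step 5: exit scope (depth=1)
Step 6: declare e=43 at depth 1
Visible at query point: e=43

Answer: 43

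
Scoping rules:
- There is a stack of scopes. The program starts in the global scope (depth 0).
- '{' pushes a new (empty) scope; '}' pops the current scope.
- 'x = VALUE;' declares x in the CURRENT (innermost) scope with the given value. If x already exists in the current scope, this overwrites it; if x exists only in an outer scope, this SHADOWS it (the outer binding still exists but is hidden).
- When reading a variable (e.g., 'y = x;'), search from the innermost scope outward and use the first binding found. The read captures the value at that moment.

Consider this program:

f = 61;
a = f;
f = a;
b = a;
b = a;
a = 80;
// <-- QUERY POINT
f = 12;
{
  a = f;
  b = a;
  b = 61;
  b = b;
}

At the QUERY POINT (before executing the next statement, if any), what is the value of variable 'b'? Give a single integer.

Step 1: declare f=61 at depth 0
Step 2: declare a=(read f)=61 at depth 0
Step 3: declare f=(read a)=61 at depth 0
Step 4: declare b=(read a)=61 at depth 0
Step 5: declare b=(read a)=61 at depth 0
Step 6: declare a=80 at depth 0
Visible at query point: a=80 b=61 f=61

Answer: 61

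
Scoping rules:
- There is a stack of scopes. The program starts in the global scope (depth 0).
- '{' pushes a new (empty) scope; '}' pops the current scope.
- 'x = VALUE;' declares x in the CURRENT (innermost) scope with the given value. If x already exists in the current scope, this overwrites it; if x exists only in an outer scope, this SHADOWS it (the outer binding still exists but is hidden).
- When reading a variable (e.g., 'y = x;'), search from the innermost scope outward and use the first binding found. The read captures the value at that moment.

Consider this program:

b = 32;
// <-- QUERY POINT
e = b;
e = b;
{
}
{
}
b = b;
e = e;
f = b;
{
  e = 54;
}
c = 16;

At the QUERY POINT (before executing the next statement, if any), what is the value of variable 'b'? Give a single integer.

Answer: 32

Derivation:
Step 1: declare b=32 at depth 0
Visible at query point: b=32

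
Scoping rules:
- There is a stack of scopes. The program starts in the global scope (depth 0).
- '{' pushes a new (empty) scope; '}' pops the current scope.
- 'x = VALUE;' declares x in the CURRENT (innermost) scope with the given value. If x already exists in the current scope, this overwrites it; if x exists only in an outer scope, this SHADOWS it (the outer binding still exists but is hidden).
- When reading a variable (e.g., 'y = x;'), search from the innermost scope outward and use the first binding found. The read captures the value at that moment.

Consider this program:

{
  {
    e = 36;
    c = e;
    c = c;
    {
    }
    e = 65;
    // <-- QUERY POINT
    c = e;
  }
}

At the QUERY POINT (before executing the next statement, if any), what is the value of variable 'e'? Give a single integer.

Step 1: enter scope (depth=1)
Step 2: enter scope (depth=2)
Step 3: declare e=36 at depth 2
Step 4: declare c=(read e)=36 at depth 2
Step 5: declare c=(read c)=36 at depth 2
Step 6: enter scope (depth=3)
Step 7: exit scope (depth=2)
Step 8: declare e=65 at depth 2
Visible at query point: c=36 e=65

Answer: 65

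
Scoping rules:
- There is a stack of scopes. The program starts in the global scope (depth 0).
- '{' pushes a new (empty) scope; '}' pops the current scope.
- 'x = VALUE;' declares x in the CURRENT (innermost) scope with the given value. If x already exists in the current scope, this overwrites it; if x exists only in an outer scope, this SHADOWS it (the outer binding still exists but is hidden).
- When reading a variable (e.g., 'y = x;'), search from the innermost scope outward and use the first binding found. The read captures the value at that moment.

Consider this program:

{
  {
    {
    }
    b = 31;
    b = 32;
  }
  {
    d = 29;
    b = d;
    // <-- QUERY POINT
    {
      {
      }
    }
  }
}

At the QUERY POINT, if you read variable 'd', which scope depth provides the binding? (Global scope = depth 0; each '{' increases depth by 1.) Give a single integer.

Answer: 2

Derivation:
Step 1: enter scope (depth=1)
Step 2: enter scope (depth=2)
Step 3: enter scope (depth=3)
Step 4: exit scope (depth=2)
Step 5: declare b=31 at depth 2
Step 6: declare b=32 at depth 2
Step 7: exit scope (depth=1)
Step 8: enter scope (depth=2)
Step 9: declare d=29 at depth 2
Step 10: declare b=(read d)=29 at depth 2
Visible at query point: b=29 d=29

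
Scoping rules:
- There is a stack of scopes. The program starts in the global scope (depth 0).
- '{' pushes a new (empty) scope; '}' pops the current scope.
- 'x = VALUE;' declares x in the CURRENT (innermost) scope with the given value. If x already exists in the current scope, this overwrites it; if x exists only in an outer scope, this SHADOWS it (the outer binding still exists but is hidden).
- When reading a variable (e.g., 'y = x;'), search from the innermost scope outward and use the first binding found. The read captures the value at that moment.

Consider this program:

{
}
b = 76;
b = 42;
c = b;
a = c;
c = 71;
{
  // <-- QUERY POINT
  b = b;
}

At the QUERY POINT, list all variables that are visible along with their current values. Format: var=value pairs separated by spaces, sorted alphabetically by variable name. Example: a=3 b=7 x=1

Answer: a=42 b=42 c=71

Derivation:
Step 1: enter scope (depth=1)
Step 2: exit scope (depth=0)
Step 3: declare b=76 at depth 0
Step 4: declare b=42 at depth 0
Step 5: declare c=(read b)=42 at depth 0
Step 6: declare a=(read c)=42 at depth 0
Step 7: declare c=71 at depth 0
Step 8: enter scope (depth=1)
Visible at query point: a=42 b=42 c=71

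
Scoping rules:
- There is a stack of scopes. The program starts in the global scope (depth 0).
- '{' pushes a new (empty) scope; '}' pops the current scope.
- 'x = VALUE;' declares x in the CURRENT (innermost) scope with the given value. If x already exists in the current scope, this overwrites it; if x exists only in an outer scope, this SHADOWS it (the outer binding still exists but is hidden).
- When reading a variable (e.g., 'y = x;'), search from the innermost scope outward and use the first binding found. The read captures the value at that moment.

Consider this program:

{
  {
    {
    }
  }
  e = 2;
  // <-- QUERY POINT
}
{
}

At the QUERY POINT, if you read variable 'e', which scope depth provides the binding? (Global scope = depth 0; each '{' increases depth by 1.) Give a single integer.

Step 1: enter scope (depth=1)
Step 2: enter scope (depth=2)
Step 3: enter scope (depth=3)
Step 4: exit scope (depth=2)
Step 5: exit scope (depth=1)
Step 6: declare e=2 at depth 1
Visible at query point: e=2

Answer: 1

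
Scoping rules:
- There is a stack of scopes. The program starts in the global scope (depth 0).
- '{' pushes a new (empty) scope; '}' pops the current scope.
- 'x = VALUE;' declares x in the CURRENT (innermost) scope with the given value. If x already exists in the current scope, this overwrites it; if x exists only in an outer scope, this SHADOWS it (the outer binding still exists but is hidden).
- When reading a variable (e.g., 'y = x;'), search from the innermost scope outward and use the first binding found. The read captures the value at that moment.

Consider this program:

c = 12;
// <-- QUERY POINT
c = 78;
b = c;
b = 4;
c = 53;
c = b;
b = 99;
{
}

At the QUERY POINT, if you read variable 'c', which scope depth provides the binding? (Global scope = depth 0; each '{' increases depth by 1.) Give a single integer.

Answer: 0

Derivation:
Step 1: declare c=12 at depth 0
Visible at query point: c=12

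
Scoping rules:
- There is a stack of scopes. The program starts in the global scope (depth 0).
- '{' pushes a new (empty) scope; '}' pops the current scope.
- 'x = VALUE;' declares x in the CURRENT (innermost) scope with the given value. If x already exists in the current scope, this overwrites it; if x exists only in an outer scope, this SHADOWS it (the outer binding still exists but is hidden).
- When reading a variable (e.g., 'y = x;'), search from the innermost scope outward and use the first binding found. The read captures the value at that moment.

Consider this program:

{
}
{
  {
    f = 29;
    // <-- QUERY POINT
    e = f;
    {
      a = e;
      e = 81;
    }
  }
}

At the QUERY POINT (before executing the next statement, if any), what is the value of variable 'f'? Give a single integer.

Step 1: enter scope (depth=1)
Step 2: exit scope (depth=0)
Step 3: enter scope (depth=1)
Step 4: enter scope (depth=2)
Step 5: declare f=29 at depth 2
Visible at query point: f=29

Answer: 29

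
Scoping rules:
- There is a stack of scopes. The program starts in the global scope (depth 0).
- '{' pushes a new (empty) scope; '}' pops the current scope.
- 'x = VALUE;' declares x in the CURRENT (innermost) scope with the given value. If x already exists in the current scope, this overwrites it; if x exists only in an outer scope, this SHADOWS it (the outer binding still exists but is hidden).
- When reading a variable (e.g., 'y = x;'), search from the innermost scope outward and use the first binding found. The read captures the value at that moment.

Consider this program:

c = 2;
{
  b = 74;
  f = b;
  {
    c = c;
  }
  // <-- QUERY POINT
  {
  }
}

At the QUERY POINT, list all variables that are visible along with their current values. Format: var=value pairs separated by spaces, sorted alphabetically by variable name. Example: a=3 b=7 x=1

Step 1: declare c=2 at depth 0
Step 2: enter scope (depth=1)
Step 3: declare b=74 at depth 1
Step 4: declare f=(read b)=74 at depth 1
Step 5: enter scope (depth=2)
Step 6: declare c=(read c)=2 at depth 2
Step 7: exit scope (depth=1)
Visible at query point: b=74 c=2 f=74

Answer: b=74 c=2 f=74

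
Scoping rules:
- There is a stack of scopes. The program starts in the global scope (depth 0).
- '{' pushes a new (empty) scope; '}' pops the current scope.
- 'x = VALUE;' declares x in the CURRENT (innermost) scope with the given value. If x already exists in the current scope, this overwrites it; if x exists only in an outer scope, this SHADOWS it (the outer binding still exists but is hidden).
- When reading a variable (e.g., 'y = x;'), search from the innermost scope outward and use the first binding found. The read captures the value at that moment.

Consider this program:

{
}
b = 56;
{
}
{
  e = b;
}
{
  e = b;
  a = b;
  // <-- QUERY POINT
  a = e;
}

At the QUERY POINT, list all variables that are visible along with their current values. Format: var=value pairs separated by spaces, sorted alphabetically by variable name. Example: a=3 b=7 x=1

Answer: a=56 b=56 e=56

Derivation:
Step 1: enter scope (depth=1)
Step 2: exit scope (depth=0)
Step 3: declare b=56 at depth 0
Step 4: enter scope (depth=1)
Step 5: exit scope (depth=0)
Step 6: enter scope (depth=1)
Step 7: declare e=(read b)=56 at depth 1
Step 8: exit scope (depth=0)
Step 9: enter scope (depth=1)
Step 10: declare e=(read b)=56 at depth 1
Step 11: declare a=(read b)=56 at depth 1
Visible at query point: a=56 b=56 e=56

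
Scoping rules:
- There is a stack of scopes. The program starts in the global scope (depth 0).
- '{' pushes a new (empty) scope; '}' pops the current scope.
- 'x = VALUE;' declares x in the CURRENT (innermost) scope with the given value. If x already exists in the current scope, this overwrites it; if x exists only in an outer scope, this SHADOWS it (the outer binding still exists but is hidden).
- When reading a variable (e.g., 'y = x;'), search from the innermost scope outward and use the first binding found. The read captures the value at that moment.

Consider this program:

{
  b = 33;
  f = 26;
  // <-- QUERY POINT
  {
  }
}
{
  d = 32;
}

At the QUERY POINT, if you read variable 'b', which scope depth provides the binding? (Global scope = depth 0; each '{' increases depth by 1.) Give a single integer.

Step 1: enter scope (depth=1)
Step 2: declare b=33 at depth 1
Step 3: declare f=26 at depth 1
Visible at query point: b=33 f=26

Answer: 1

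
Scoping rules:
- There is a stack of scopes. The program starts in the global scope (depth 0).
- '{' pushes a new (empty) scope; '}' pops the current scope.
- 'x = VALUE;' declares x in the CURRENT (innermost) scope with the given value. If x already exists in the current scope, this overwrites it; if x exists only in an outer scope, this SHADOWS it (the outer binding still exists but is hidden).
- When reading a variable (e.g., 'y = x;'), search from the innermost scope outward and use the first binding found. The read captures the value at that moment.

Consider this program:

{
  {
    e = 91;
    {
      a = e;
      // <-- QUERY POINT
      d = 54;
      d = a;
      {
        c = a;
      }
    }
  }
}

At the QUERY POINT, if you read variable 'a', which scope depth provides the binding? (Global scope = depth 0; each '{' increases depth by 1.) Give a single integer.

Step 1: enter scope (depth=1)
Step 2: enter scope (depth=2)
Step 3: declare e=91 at depth 2
Step 4: enter scope (depth=3)
Step 5: declare a=(read e)=91 at depth 3
Visible at query point: a=91 e=91

Answer: 3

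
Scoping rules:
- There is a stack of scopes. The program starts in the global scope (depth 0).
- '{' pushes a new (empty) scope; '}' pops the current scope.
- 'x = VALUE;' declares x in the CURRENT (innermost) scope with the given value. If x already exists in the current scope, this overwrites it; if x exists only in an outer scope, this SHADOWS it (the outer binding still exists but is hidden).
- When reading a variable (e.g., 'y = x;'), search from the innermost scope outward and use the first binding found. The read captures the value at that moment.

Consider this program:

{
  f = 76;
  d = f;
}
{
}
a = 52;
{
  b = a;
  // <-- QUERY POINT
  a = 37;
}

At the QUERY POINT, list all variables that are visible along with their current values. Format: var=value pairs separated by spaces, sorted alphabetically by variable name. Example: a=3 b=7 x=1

Answer: a=52 b=52

Derivation:
Step 1: enter scope (depth=1)
Step 2: declare f=76 at depth 1
Step 3: declare d=(read f)=76 at depth 1
Step 4: exit scope (depth=0)
Step 5: enter scope (depth=1)
Step 6: exit scope (depth=0)
Step 7: declare a=52 at depth 0
Step 8: enter scope (depth=1)
Step 9: declare b=(read a)=52 at depth 1
Visible at query point: a=52 b=52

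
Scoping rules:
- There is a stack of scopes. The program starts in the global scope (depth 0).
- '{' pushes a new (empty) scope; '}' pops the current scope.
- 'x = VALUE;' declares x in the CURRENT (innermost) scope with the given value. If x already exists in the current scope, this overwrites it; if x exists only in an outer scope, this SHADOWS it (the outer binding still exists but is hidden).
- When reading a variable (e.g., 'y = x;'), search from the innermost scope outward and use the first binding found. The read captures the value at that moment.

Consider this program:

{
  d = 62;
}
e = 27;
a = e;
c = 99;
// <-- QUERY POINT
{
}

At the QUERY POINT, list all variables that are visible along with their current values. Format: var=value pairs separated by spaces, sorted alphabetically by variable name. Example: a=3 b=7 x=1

Answer: a=27 c=99 e=27

Derivation:
Step 1: enter scope (depth=1)
Step 2: declare d=62 at depth 1
Step 3: exit scope (depth=0)
Step 4: declare e=27 at depth 0
Step 5: declare a=(read e)=27 at depth 0
Step 6: declare c=99 at depth 0
Visible at query point: a=27 c=99 e=27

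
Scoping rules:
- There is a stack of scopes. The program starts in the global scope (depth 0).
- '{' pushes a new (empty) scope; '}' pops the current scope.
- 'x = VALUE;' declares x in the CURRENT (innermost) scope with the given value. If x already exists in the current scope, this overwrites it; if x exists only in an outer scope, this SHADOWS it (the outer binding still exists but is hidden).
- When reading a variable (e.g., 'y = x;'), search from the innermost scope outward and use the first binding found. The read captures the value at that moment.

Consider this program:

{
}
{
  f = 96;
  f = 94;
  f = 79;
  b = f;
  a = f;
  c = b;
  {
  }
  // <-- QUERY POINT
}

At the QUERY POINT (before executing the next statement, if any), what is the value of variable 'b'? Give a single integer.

Answer: 79

Derivation:
Step 1: enter scope (depth=1)
Step 2: exit scope (depth=0)
Step 3: enter scope (depth=1)
Step 4: declare f=96 at depth 1
Step 5: declare f=94 at depth 1
Step 6: declare f=79 at depth 1
Step 7: declare b=(read f)=79 at depth 1
Step 8: declare a=(read f)=79 at depth 1
Step 9: declare c=(read b)=79 at depth 1
Step 10: enter scope (depth=2)
Step 11: exit scope (depth=1)
Visible at query point: a=79 b=79 c=79 f=79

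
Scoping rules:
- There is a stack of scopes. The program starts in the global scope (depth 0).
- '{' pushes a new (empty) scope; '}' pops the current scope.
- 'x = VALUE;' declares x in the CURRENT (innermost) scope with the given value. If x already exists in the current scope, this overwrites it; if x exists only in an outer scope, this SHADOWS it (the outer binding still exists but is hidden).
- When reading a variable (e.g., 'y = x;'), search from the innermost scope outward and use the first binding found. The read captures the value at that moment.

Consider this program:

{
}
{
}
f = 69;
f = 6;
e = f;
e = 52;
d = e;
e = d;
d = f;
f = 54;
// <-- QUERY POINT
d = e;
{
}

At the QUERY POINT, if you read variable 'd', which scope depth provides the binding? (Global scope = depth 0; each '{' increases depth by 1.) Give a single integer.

Step 1: enter scope (depth=1)
Step 2: exit scope (depth=0)
Step 3: enter scope (depth=1)
Step 4: exit scope (depth=0)
Step 5: declare f=69 at depth 0
Step 6: declare f=6 at depth 0
Step 7: declare e=(read f)=6 at depth 0
Step 8: declare e=52 at depth 0
Step 9: declare d=(read e)=52 at depth 0
Step 10: declare e=(read d)=52 at depth 0
Step 11: declare d=(read f)=6 at depth 0
Step 12: declare f=54 at depth 0
Visible at query point: d=6 e=52 f=54

Answer: 0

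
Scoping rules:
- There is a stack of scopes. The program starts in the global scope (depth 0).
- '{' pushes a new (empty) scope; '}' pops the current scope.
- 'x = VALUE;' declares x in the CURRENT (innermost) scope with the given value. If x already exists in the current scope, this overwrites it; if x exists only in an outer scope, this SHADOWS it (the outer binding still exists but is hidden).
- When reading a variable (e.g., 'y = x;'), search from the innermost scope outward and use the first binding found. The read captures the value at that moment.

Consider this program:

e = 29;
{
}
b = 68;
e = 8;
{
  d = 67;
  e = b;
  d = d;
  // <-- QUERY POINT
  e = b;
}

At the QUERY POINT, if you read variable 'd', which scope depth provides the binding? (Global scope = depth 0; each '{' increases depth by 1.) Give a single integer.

Answer: 1

Derivation:
Step 1: declare e=29 at depth 0
Step 2: enter scope (depth=1)
Step 3: exit scope (depth=0)
Step 4: declare b=68 at depth 0
Step 5: declare e=8 at depth 0
Step 6: enter scope (depth=1)
Step 7: declare d=67 at depth 1
Step 8: declare e=(read b)=68 at depth 1
Step 9: declare d=(read d)=67 at depth 1
Visible at query point: b=68 d=67 e=68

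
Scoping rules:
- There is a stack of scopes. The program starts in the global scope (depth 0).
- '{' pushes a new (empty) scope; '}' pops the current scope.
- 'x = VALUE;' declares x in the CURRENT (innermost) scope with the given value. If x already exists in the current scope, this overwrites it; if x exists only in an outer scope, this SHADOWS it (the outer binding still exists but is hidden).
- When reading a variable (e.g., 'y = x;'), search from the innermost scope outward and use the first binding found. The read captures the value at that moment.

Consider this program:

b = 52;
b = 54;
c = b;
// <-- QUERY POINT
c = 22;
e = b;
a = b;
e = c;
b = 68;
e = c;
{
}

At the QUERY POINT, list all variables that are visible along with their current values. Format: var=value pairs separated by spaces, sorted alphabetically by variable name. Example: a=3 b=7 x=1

Answer: b=54 c=54

Derivation:
Step 1: declare b=52 at depth 0
Step 2: declare b=54 at depth 0
Step 3: declare c=(read b)=54 at depth 0
Visible at query point: b=54 c=54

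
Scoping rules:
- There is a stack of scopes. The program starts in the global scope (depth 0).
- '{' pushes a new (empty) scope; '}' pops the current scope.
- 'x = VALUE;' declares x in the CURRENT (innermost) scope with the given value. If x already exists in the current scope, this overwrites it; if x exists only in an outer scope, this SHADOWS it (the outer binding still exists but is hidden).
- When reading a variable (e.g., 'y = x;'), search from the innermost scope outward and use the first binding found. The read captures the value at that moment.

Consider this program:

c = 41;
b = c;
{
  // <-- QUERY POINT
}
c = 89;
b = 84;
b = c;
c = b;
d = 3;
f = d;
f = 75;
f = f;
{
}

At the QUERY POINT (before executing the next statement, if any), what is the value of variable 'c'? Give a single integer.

Answer: 41

Derivation:
Step 1: declare c=41 at depth 0
Step 2: declare b=(read c)=41 at depth 0
Step 3: enter scope (depth=1)
Visible at query point: b=41 c=41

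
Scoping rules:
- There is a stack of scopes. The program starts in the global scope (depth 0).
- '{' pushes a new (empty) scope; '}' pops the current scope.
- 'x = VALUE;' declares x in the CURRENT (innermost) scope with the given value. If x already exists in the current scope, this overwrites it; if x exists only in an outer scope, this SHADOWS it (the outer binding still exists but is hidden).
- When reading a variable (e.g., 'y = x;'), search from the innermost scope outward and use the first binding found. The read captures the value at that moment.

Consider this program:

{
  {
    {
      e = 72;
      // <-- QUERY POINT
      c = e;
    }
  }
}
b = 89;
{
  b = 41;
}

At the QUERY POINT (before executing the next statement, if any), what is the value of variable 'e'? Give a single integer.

Answer: 72

Derivation:
Step 1: enter scope (depth=1)
Step 2: enter scope (depth=2)
Step 3: enter scope (depth=3)
Step 4: declare e=72 at depth 3
Visible at query point: e=72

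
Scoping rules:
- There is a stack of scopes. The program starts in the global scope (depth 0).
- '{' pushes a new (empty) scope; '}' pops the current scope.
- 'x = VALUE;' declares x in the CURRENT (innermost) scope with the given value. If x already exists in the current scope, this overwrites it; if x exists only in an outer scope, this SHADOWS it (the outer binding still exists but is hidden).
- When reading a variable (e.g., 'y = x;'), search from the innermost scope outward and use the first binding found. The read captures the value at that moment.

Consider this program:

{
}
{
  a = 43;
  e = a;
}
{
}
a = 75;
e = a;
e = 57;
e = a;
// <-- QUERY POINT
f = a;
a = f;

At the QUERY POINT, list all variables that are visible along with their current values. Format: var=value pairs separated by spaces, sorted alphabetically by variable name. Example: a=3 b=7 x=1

Answer: a=75 e=75

Derivation:
Step 1: enter scope (depth=1)
Step 2: exit scope (depth=0)
Step 3: enter scope (depth=1)
Step 4: declare a=43 at depth 1
Step 5: declare e=(read a)=43 at depth 1
Step 6: exit scope (depth=0)
Step 7: enter scope (depth=1)
Step 8: exit scope (depth=0)
Step 9: declare a=75 at depth 0
Step 10: declare e=(read a)=75 at depth 0
Step 11: declare e=57 at depth 0
Step 12: declare e=(read a)=75 at depth 0
Visible at query point: a=75 e=75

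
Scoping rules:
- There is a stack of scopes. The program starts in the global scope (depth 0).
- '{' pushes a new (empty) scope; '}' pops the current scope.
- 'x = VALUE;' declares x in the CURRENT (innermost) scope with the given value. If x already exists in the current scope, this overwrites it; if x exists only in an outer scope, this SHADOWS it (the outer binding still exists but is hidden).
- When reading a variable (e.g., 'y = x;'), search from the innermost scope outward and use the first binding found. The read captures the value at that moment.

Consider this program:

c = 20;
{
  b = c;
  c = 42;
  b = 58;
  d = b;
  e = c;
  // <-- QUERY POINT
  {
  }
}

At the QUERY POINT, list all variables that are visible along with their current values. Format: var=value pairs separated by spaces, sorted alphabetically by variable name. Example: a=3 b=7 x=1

Step 1: declare c=20 at depth 0
Step 2: enter scope (depth=1)
Step 3: declare b=(read c)=20 at depth 1
Step 4: declare c=42 at depth 1
Step 5: declare b=58 at depth 1
Step 6: declare d=(read b)=58 at depth 1
Step 7: declare e=(read c)=42 at depth 1
Visible at query point: b=58 c=42 d=58 e=42

Answer: b=58 c=42 d=58 e=42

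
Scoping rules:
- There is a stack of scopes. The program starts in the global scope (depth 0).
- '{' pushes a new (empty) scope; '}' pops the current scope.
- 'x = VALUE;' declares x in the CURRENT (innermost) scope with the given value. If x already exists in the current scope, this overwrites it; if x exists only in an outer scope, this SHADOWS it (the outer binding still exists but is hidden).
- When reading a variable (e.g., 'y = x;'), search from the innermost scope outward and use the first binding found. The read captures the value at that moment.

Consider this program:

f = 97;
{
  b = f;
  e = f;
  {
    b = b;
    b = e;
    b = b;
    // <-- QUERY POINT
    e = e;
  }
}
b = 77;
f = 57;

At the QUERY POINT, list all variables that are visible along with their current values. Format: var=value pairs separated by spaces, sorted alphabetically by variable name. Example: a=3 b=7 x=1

Answer: b=97 e=97 f=97

Derivation:
Step 1: declare f=97 at depth 0
Step 2: enter scope (depth=1)
Step 3: declare b=(read f)=97 at depth 1
Step 4: declare e=(read f)=97 at depth 1
Step 5: enter scope (depth=2)
Step 6: declare b=(read b)=97 at depth 2
Step 7: declare b=(read e)=97 at depth 2
Step 8: declare b=(read b)=97 at depth 2
Visible at query point: b=97 e=97 f=97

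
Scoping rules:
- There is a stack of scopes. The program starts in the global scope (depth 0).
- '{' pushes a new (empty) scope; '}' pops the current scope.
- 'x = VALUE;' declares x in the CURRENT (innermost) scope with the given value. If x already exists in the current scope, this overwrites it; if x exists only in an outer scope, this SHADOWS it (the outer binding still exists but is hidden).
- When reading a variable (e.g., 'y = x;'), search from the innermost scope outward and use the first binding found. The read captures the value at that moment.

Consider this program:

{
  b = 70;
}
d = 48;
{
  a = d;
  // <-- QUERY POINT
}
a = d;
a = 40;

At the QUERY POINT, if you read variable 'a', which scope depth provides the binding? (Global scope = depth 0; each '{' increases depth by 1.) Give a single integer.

Step 1: enter scope (depth=1)
Step 2: declare b=70 at depth 1
Step 3: exit scope (depth=0)
Step 4: declare d=48 at depth 0
Step 5: enter scope (depth=1)
Step 6: declare a=(read d)=48 at depth 1
Visible at query point: a=48 d=48

Answer: 1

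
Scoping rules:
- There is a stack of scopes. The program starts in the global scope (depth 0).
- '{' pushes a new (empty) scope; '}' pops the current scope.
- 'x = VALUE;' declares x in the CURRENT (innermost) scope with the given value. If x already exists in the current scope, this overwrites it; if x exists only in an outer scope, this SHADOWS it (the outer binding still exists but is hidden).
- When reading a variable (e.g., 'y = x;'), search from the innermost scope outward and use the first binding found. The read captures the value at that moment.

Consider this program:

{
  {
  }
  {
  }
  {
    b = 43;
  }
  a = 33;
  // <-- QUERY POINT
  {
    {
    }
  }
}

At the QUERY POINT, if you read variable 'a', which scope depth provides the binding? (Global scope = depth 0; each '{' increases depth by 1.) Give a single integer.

Answer: 1

Derivation:
Step 1: enter scope (depth=1)
Step 2: enter scope (depth=2)
Step 3: exit scope (depth=1)
Step 4: enter scope (depth=2)
Step 5: exit scope (depth=1)
Step 6: enter scope (depth=2)
Step 7: declare b=43 at depth 2
Step 8: exit scope (depth=1)
Step 9: declare a=33 at depth 1
Visible at query point: a=33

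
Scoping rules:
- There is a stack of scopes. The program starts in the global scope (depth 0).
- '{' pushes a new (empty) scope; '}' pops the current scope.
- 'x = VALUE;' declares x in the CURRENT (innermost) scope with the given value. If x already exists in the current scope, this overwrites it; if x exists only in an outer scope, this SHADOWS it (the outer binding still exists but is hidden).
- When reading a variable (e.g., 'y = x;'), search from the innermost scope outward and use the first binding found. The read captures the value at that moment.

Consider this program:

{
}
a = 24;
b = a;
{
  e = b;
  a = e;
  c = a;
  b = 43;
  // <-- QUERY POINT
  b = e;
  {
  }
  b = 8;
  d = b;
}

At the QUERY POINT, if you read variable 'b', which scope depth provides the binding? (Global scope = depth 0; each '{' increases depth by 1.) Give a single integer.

Answer: 1

Derivation:
Step 1: enter scope (depth=1)
Step 2: exit scope (depth=0)
Step 3: declare a=24 at depth 0
Step 4: declare b=(read a)=24 at depth 0
Step 5: enter scope (depth=1)
Step 6: declare e=(read b)=24 at depth 1
Step 7: declare a=(read e)=24 at depth 1
Step 8: declare c=(read a)=24 at depth 1
Step 9: declare b=43 at depth 1
Visible at query point: a=24 b=43 c=24 e=24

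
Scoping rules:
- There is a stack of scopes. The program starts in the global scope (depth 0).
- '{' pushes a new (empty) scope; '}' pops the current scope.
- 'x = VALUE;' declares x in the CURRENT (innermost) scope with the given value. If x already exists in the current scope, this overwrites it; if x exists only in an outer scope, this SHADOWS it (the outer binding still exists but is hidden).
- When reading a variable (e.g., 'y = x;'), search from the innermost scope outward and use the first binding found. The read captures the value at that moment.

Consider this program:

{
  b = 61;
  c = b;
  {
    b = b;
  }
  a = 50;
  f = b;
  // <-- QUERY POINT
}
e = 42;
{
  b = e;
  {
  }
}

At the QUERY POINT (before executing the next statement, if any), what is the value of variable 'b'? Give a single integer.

Step 1: enter scope (depth=1)
Step 2: declare b=61 at depth 1
Step 3: declare c=(read b)=61 at depth 1
Step 4: enter scope (depth=2)
Step 5: declare b=(read b)=61 at depth 2
Step 6: exit scope (depth=1)
Step 7: declare a=50 at depth 1
Step 8: declare f=(read b)=61 at depth 1
Visible at query point: a=50 b=61 c=61 f=61

Answer: 61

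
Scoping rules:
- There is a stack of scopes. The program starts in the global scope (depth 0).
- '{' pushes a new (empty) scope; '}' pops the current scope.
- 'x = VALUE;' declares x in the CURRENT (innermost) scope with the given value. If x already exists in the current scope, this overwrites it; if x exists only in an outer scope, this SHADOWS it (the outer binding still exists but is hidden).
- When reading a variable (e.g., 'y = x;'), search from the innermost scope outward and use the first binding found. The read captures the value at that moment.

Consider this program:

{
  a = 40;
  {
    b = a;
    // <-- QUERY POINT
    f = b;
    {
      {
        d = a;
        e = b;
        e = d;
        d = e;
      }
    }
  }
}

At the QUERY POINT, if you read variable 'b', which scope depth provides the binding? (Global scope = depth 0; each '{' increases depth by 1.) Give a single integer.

Step 1: enter scope (depth=1)
Step 2: declare a=40 at depth 1
Step 3: enter scope (depth=2)
Step 4: declare b=(read a)=40 at depth 2
Visible at query point: a=40 b=40

Answer: 2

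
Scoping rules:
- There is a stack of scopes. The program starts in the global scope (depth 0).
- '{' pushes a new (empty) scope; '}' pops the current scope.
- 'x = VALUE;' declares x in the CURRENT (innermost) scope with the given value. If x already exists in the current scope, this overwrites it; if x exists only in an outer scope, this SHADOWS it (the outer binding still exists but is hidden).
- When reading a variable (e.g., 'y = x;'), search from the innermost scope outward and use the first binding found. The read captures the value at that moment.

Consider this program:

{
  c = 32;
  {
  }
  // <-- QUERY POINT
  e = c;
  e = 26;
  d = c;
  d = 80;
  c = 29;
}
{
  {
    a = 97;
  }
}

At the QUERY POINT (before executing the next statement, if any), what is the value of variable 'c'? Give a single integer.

Step 1: enter scope (depth=1)
Step 2: declare c=32 at depth 1
Step 3: enter scope (depth=2)
Step 4: exit scope (depth=1)
Visible at query point: c=32

Answer: 32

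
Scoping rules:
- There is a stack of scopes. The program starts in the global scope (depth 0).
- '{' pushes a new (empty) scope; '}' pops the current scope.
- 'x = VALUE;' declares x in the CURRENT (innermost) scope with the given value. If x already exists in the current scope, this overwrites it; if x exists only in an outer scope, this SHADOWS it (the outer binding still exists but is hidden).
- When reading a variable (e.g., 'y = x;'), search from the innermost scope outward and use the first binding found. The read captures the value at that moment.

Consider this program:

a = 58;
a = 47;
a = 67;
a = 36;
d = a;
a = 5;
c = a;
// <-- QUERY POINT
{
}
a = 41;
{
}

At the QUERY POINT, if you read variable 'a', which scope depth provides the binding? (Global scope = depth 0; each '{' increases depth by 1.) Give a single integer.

Step 1: declare a=58 at depth 0
Step 2: declare a=47 at depth 0
Step 3: declare a=67 at depth 0
Step 4: declare a=36 at depth 0
Step 5: declare d=(read a)=36 at depth 0
Step 6: declare a=5 at depth 0
Step 7: declare c=(read a)=5 at depth 0
Visible at query point: a=5 c=5 d=36

Answer: 0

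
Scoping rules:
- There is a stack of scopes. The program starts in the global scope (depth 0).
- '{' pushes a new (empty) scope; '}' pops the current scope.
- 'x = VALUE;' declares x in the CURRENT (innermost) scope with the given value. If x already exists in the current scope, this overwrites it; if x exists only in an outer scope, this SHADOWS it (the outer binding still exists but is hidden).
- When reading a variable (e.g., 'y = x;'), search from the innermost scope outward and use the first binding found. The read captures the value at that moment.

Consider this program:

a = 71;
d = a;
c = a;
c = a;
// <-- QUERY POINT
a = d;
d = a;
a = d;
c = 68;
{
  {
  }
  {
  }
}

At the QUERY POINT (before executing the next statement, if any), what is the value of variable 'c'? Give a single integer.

Step 1: declare a=71 at depth 0
Step 2: declare d=(read a)=71 at depth 0
Step 3: declare c=(read a)=71 at depth 0
Step 4: declare c=(read a)=71 at depth 0
Visible at query point: a=71 c=71 d=71

Answer: 71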